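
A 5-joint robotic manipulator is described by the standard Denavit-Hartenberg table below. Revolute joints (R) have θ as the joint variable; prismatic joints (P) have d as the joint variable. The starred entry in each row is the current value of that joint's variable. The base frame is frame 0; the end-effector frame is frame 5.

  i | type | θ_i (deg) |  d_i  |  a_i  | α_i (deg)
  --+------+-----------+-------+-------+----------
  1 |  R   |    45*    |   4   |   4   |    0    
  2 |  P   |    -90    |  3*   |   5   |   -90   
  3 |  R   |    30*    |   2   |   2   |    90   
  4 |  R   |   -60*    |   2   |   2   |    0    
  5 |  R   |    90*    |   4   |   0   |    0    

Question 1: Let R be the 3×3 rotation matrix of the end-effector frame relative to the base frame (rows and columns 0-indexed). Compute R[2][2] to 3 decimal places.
0.866

End-effector z-axis (col 2 of R) = (0.3536,-0.3536,0.8660)
R[2][2] = 0.8660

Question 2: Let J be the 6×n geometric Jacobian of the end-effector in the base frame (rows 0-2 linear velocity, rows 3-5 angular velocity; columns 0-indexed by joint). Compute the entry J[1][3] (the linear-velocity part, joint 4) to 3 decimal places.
axis z_3 = (0.3536,-0.3536,0.8660); lever o_n−o_3 = (1.5089,-3.9584,4.6962)
cross product → J_v[:, 3] = (1.7678,-0.3536,-0.8660)
J_ω[:, 3] = z_3
entry J[1][3] = -0.3536

-0.354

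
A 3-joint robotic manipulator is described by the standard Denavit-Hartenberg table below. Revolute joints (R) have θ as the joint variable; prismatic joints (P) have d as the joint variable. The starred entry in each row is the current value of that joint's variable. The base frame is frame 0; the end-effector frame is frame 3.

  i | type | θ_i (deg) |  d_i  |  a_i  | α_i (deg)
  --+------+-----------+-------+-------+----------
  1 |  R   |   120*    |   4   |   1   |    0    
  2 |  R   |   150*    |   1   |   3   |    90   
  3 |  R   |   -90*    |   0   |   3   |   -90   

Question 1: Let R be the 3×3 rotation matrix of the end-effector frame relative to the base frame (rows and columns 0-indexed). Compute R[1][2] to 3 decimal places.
-1.000

End-effector z-axis (col 2 of R) = (-0.0000,-1.0000,0.0000)
R[1][2] = -1.0000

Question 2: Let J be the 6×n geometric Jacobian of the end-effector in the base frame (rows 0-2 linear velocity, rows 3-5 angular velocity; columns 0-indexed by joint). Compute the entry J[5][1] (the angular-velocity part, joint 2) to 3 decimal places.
1.000

axis z_1 = (0.0000,0.0000,1.0000); lever o_n−o_1 = (-0.0000,-3.0000,-2.0000)
cross product → J_v[:, 1] = (3.0000,-0.0000,0.0000)
J_ω[:, 1] = z_1
entry J[5][1] = 1.0000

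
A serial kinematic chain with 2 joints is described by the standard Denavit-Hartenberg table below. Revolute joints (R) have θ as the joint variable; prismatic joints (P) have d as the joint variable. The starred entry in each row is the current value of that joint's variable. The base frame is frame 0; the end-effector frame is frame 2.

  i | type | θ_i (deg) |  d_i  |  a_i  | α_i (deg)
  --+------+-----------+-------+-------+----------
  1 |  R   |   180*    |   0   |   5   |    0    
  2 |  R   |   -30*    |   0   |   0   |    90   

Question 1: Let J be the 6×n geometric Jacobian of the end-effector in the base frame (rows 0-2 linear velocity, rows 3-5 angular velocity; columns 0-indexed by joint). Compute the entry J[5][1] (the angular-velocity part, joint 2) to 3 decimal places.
axis z_1 = (0.0000,0.0000,1.0000); lever o_n−o_1 = (0.0000,0.0000,0.0000)
cross product → J_v[:, 1] = (0.0000,0.0000,0.0000)
J_ω[:, 1] = z_1
entry J[5][1] = 1.0000

1.000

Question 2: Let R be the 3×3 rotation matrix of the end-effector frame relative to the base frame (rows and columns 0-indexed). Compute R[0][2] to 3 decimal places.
0.500

End-effector z-axis (col 2 of R) = (0.5000,0.8660,0.0000)
R[0][2] = 0.5000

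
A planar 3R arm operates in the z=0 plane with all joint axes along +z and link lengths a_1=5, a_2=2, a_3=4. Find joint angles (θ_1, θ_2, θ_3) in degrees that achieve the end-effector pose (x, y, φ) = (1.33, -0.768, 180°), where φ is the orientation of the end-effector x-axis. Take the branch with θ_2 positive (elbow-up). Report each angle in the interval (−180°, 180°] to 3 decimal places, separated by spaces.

-30.001 90.004 119.998

wrist centre = target − a_3·(cos φ, sin φ) = (5.3300, -0.7680)
cos θ_2 = (28.9987−5²−2²)/(2·5·2) = -0.0001; θ_2 = 90.0037° (elbow-up)
β = atan2(-0.7680,5.3300) = -8.1993°; ψ = atan2(2.0000,4.9999) = 21.8019°
θ_1 = β − ψ = -30.0012°
θ_3 = φ − θ_1 − θ_2 = 119.9976° (wrapped to (-180°,180°])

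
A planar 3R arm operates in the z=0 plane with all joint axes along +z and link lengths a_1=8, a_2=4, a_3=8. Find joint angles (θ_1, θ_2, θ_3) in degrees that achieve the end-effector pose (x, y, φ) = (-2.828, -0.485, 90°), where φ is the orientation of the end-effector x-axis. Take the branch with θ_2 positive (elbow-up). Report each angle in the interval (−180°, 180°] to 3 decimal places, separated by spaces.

-134.999 90.006 134.993

wrist centre = target − a_3·(cos φ, sin φ) = (-2.8280, -8.4850)
cos θ_2 = (79.9928−8²−4²)/(2·8·4) = -0.0001; θ_2 = 90.0064° (elbow-up)
β = atan2(-8.4850,-2.8280) = -108.4329°; ψ = atan2(4.0000,7.9996) = 26.5663°
θ_1 = β − ψ = -134.9993°
θ_3 = φ − θ_1 − θ_2 = 134.9928° (wrapped to (-180°,180°])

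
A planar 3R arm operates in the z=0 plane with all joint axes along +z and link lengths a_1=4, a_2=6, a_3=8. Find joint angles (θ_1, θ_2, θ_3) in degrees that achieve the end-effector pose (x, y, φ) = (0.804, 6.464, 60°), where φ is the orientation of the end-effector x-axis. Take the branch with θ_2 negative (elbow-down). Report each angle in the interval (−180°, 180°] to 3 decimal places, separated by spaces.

wrist centre = target − a_3·(cos φ, sin φ) = (-3.1960, -0.4642)
cos θ_2 = (10.4299−4²−6²)/(2·4·6) = -0.8660; θ_2 = -150.0021° (elbow-down)
β = atan2(-0.4642,-3.1960) = -171.7359°; ψ = atan2(-2.9998,-1.1963) = -111.7411°
θ_1 = β − ψ = -59.9948°
θ_3 = φ − θ_1 − θ_2 = -90.0031° (wrapped to (-180°,180°])

-59.995 -150.002 -90.003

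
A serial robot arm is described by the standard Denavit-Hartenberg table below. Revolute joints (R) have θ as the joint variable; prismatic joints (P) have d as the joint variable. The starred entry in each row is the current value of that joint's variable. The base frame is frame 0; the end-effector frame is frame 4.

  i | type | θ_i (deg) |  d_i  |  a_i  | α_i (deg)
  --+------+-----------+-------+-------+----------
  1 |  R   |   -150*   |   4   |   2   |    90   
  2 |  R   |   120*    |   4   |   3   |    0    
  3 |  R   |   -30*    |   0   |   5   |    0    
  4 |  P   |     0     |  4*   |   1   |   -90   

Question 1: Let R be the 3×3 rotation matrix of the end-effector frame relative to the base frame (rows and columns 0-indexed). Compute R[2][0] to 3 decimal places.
1.000

End-effector x-axis (col 0 of R) = (-0.0000,-0.0000,1.0000)
R[2][0] = 1.0000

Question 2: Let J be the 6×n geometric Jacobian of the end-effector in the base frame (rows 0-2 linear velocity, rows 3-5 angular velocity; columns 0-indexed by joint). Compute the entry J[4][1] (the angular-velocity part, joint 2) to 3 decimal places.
axis z_1 = (-0.5000,0.8660,0.0000); lever o_n−o_1 = (-2.7010,7.6782,8.5981)
cross product → J_v[:, 1] = (7.4462,4.2990,-1.5000)
J_ω[:, 1] = z_1
entry J[4][1] = 0.8660

0.866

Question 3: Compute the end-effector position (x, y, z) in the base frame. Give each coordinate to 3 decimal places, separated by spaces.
-4.433 6.678 12.598

after link 1: o_1 = (-1.7321, -1.0000, 4.0000)
after link 2: o_2 = (-2.4330, 3.2141, 6.5981)
after link 3: o_3 = (-2.4330, 3.2141, 11.5981)
after link 4: o_4 = (-4.4330, 6.6782, 12.5981)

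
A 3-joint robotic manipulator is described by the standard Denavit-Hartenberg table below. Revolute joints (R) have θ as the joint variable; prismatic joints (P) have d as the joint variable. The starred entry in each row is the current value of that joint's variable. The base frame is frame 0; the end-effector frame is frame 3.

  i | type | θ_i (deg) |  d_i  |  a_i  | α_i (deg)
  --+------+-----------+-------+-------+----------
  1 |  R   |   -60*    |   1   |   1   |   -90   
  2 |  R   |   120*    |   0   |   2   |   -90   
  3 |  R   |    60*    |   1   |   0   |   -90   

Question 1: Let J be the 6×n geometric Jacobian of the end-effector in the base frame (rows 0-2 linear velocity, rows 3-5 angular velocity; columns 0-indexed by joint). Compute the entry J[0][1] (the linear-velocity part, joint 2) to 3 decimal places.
-0.616

axis z_1 = (0.8660,0.5000,0.0000); lever o_n−o_1 = (-0.9330,1.6160,-1.2321)
cross product → J_v[:, 1] = (-0.6160,1.0670,1.8660)
J_ω[:, 1] = z_1
entry J[0][1] = -0.6160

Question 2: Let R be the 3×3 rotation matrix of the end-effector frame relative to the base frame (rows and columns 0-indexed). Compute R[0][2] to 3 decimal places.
End-effector z-axis (col 2 of R) = (-0.2165,-0.6250,0.7500)
R[0][2] = -0.2165

-0.217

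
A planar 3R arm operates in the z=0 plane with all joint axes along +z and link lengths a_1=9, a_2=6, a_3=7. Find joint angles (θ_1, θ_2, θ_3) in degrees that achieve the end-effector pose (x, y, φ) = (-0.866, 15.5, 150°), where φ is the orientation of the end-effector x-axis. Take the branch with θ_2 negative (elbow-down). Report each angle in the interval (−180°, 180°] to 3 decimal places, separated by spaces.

wrist centre = target − a_3·(cos φ, sin φ) = (5.1962, 12.0000)
cos θ_2 = (171.0003−9²−6²)/(2·9·6) = 0.5000; θ_2 = -59.9998° (elbow-down)
β = atan2(12.0000,5.1962) = 66.5867°; ψ = atan2(-5.1961,12.0000) = -23.4132°
θ_1 = β − ψ = 89.9998°
θ_3 = φ − θ_1 − θ_2 = 120.0000° (wrapped to (-180°,180°])

90.000 -60.000 120.000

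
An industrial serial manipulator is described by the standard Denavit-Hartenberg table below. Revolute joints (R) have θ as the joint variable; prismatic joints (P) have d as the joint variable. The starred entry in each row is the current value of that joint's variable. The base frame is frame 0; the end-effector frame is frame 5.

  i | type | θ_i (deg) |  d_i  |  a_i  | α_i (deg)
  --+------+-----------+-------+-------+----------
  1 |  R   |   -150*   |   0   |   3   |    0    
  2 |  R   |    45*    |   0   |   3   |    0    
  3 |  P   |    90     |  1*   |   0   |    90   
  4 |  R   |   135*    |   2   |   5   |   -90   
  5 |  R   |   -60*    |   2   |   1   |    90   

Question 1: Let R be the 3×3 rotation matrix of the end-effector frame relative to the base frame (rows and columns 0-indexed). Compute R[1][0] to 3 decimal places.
-0.745

End-effector x-axis (col 0 of R) = (-0.5657,-0.7450,0.3536)
R[1][0] = -0.7450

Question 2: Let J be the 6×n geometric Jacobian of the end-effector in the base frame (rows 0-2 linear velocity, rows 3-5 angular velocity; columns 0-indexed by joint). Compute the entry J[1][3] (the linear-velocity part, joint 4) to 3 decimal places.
0.641

axis z_3 = (-0.2588,-0.9659,0.0000); lever o_n−o_3 = (-5.8644,-1.3958,2.4749)
cross product → J_v[:, 3] = (-2.3905,0.6405,-5.3033)
J_ω[:, 3] = z_3
entry J[1][3] = 0.6405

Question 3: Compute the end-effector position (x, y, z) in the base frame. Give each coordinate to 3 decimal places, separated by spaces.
after link 1: o_1 = (-2.5981, -1.5000, 0.0000)
after link 2: o_2 = (-3.3745, -4.3978, 0.0000)
after link 3: o_3 = (-3.3745, -4.3978, 1.0000)
after link 4: o_4 = (-7.3072, -5.4146, 4.5355)
after link 5: o_5 = (-9.2389, -5.7936, 3.4749)

-9.239 -5.794 3.475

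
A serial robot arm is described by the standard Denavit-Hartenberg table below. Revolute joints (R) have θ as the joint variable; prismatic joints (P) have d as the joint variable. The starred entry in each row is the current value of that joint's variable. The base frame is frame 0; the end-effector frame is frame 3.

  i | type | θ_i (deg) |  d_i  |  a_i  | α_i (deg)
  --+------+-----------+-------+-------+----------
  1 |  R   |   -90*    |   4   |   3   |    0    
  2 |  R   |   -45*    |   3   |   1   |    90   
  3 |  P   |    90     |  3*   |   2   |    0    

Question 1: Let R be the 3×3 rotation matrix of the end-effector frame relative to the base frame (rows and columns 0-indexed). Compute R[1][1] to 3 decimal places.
End-effector y-axis (col 1 of R) = (0.7071,0.7071,0.0000)
R[1][1] = 0.7071

0.707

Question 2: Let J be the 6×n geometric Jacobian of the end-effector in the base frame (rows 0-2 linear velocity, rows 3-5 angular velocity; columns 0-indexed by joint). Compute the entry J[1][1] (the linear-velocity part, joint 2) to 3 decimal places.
axis z_1 = (0.0000,0.0000,1.0000); lever o_n−o_1 = (-2.8284,1.4142,5.0000)
cross product → J_v[:, 1] = (-1.4142,-2.8284,0.0000)
J_ω[:, 1] = z_1
entry J[1][1] = -2.8284

-2.828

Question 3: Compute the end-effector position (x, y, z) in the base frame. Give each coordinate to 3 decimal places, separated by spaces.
after link 1: o_1 = (0.0000, -3.0000, 4.0000)
after link 2: o_2 = (-0.7071, -3.7071, 7.0000)
after link 3: o_3 = (-2.8284, -1.5858, 9.0000)

-2.828 -1.586 9.000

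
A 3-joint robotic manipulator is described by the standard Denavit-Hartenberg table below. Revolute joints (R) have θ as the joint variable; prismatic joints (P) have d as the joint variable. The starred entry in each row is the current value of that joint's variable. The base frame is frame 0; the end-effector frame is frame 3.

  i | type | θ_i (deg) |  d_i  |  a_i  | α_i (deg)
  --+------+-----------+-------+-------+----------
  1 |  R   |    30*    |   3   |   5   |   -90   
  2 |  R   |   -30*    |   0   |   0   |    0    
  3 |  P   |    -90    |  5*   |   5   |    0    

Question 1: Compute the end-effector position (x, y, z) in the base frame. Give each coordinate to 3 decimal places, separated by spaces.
-0.335 5.580 7.330

after link 1: o_1 = (4.3301, 2.5000, 3.0000)
after link 2: o_2 = (4.3301, 2.5000, 3.0000)
after link 3: o_3 = (-0.3349, 5.5801, 7.3301)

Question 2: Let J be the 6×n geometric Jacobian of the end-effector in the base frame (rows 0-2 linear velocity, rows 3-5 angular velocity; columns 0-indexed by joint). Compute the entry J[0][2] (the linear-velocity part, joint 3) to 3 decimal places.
-0.500

prismatic axis z_2 = (-0.5000,0.8660,0.0000)
J_v[:, 2] = z_2; J_ω[:, 2] = (0,0,0)
entry J[0][2] = -0.5000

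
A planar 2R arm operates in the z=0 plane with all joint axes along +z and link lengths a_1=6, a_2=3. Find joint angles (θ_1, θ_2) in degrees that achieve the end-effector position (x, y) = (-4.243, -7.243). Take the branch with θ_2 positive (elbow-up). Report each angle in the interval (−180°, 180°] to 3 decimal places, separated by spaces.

cos θ_2 = (70.4641−6²−3²)/(2·6·3) = 0.7073; θ_2 = 44.9814° (elbow-up)
β = atan2(-7.2430,-4.2430) = -120.3621°; ψ = atan2(2.1206,8.1220) = 14.6331°
θ_1 = β − ψ = -134.9951°

-134.995 44.981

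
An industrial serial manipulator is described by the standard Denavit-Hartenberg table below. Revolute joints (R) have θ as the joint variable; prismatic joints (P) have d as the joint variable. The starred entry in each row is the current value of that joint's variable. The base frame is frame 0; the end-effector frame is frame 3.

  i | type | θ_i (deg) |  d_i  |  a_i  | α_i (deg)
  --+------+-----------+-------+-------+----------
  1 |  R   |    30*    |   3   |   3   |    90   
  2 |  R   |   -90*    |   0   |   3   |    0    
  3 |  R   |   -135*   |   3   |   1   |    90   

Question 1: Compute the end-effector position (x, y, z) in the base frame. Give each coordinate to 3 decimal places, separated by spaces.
after link 1: o_1 = (2.5981, 1.5000, 3.0000)
after link 2: o_2 = (2.5981, 1.5000, 0.0000)
after link 3: o_3 = (3.4857, -1.4516, 0.7071)

3.486 -1.452 0.707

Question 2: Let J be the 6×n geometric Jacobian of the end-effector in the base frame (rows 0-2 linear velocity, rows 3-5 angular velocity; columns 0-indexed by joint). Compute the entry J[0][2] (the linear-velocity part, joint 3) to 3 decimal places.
-0.612

axis z_2 = (0.5000,-0.8660,0.0000); lever o_n−o_2 = (0.8876,-2.9516,0.7071)
cross product → J_v[:, 2] = (-0.6124,-0.3536,-0.7071)
J_ω[:, 2] = z_2
entry J[0][2] = -0.6124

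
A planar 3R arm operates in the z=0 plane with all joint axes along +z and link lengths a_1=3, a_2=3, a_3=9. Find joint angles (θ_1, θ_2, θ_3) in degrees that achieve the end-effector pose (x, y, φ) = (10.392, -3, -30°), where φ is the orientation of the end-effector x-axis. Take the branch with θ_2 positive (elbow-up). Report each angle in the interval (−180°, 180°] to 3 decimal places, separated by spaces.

-30.000 120.006 -120.006

wrist centre = target − a_3·(cos φ, sin φ) = (2.5978, 1.5000)
cos θ_2 = (8.9984−3²−3²)/(2·3·3) = -0.5001; θ_2 = 120.0058° (elbow-up)
β = atan2(1.5000,2.5978) = 30.0029°; ψ = atan2(2.5979,1.4997) = 60.0029°
θ_1 = β − ψ = -30.0000°
θ_3 = φ − θ_1 − θ_2 = -120.0058° (wrapped to (-180°,180°])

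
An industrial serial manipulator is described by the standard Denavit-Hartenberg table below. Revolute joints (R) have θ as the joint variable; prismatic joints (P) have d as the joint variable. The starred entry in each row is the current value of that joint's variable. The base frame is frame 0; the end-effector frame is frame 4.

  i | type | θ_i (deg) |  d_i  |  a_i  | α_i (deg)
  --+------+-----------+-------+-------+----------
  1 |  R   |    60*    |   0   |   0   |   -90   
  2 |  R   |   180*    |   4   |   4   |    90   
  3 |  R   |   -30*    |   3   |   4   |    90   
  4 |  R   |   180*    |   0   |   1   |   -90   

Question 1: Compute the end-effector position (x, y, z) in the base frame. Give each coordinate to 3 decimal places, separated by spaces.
after link 1: o_1 = (0.0000, 0.0000, 0.0000)
after link 2: o_2 = (-5.4641, -1.4641, -0.0000)
after link 3: o_3 = (-5.4641, -5.4641, -3.0000)
after link 4: o_4 = (-5.4641, -4.4641, -3.0000)

-5.464 -4.464 -3.000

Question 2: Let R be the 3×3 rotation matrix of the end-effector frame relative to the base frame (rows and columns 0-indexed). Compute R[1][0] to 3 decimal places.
1.000

End-effector x-axis (col 0 of R) = (0.0000,1.0000,0.0000)
R[1][0] = 1.0000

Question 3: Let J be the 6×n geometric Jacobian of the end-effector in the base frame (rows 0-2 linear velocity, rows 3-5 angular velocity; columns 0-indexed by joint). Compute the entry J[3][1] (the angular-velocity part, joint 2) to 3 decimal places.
axis z_1 = (-0.8660,0.5000,0.0000); lever o_n−o_1 = (-5.4641,-4.4641,-3.0000)
cross product → J_v[:, 1] = (-1.5000,-2.5981,6.5981)
J_ω[:, 1] = z_1
entry J[3][1] = -0.8660

-0.866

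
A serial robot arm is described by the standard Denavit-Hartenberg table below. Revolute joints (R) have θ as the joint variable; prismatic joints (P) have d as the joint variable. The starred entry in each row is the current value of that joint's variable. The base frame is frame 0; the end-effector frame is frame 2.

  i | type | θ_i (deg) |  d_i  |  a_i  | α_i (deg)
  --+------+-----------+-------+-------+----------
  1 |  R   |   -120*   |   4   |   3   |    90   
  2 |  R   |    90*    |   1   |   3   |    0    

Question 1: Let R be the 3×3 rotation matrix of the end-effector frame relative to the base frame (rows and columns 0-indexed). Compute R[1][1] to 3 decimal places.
End-effector y-axis (col 1 of R) = (0.5000,0.8660,0.0000)
R[1][1] = 0.8660

0.866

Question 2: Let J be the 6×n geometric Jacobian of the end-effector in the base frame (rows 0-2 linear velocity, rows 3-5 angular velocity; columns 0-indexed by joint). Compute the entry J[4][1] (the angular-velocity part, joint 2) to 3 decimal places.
0.500

axis z_1 = (-0.8660,0.5000,0.0000); lever o_n−o_1 = (-0.8660,0.5000,3.0000)
cross product → J_v[:, 1] = (1.5000,2.5981,0.0000)
J_ω[:, 1] = z_1
entry J[4][1] = 0.5000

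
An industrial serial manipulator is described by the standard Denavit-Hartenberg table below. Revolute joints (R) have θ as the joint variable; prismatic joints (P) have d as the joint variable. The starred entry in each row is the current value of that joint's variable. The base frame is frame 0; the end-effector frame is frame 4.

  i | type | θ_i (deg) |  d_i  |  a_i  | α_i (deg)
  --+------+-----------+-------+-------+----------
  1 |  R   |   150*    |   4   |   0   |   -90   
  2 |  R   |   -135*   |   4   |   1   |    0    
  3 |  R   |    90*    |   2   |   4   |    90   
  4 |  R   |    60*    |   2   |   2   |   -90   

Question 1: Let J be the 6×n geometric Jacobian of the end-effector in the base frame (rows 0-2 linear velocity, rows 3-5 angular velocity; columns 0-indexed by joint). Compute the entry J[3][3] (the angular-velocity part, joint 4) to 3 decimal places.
axis z_3 = (0.6124,-0.3536,0.7071); lever o_n−o_3 = (-0.2537,-1.8536,2.1213)
cross product → J_v[:, 3] = (0.5607,-1.4784,-1.2247)
J_ω[:, 3] = z_3
entry J[3][3] = 0.6124

0.612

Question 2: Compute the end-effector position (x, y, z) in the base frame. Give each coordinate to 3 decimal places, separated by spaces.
-5.091 -5.989 9.657

after link 1: o_1 = (0.0000, 0.0000, 4.0000)
after link 2: o_2 = (-1.3876, -3.8177, 4.7071)
after link 3: o_3 = (-4.8371, -4.1355, 7.5355)
after link 4: o_4 = (-5.0908, -5.9890, 9.6569)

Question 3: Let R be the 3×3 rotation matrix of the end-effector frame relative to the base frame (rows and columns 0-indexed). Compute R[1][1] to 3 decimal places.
End-effector y-axis (col 1 of R) = (-0.6124,0.3536,-0.7071)
R[1][1] = 0.3536

0.354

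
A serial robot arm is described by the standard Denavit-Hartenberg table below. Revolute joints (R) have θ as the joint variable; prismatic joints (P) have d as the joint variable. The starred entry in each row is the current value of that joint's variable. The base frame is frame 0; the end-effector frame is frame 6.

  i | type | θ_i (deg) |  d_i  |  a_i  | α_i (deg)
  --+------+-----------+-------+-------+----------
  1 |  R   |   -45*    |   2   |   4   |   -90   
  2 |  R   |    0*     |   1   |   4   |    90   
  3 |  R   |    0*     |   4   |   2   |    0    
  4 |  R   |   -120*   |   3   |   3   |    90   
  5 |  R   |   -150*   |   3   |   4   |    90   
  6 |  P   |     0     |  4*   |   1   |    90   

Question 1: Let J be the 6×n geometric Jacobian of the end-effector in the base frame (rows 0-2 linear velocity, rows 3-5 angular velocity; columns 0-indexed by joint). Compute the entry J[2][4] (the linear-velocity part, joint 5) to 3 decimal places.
-6.330

axis z_4 = (-0.2588,0.9659,0.0000); lever o_n−o_4 = (5.3380,4.5361,0.9641)
cross product → J_v[:, 4] = (0.9313,0.2495,-6.3301)
J_ω[:, 4] = z_4
entry J[2][4] = -6.3301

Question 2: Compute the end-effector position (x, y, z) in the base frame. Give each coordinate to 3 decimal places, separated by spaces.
10.218 -2.604 9.964

after link 1: o_1 = (2.8284, -2.8284, 2.0000)
after link 2: o_2 = (6.3640, -4.9497, 2.0000)
after link 3: o_3 = (7.7782, -6.3640, 6.0000)
after link 4: o_4 = (4.8804, -7.1404, 9.0000)
after link 5: o_5 = (7.4500, -3.3461, 7.0000)
after link 6: o_6 = (10.2184, -2.6043, 9.9641)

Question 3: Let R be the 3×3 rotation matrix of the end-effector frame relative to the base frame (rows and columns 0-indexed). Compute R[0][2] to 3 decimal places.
0.259

End-effector z-axis (col 2 of R) = (0.2588,-0.9659,0.0000)
R[0][2] = 0.2588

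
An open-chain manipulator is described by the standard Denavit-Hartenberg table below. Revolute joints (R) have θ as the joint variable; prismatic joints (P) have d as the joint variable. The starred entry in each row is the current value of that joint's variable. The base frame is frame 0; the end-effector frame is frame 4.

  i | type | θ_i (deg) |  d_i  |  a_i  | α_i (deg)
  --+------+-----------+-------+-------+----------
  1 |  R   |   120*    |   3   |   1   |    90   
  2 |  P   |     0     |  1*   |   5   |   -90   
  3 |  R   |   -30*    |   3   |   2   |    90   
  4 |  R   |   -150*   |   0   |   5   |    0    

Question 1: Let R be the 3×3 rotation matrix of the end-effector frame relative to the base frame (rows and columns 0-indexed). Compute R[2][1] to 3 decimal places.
End-effector y-axis (col 1 of R) = (0.0000,0.5000,-0.8660)
R[2][1] = -0.8660

-0.866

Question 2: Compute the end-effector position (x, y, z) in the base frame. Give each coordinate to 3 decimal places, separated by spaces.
-2.134 3.366 3.500

after link 1: o_1 = (-0.5000, 0.8660, 3.0000)
after link 2: o_2 = (-2.1340, 5.6962, 3.0000)
after link 3: o_3 = (-2.1340, 7.6962, 6.0000)
after link 4: o_4 = (-2.1340, 3.3660, 3.5000)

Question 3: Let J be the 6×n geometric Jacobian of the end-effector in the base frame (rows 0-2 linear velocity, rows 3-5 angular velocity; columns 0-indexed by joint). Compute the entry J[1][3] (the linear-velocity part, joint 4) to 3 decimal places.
axis z_3 = (1.0000,-0.0000,0.0000); lever o_n−o_3 = (-0.0000,-4.3301,-2.5000)
cross product → J_v[:, 3] = (0.0000,2.5000,-4.3301)
J_ω[:, 3] = z_3
entry J[1][3] = 2.5000

2.500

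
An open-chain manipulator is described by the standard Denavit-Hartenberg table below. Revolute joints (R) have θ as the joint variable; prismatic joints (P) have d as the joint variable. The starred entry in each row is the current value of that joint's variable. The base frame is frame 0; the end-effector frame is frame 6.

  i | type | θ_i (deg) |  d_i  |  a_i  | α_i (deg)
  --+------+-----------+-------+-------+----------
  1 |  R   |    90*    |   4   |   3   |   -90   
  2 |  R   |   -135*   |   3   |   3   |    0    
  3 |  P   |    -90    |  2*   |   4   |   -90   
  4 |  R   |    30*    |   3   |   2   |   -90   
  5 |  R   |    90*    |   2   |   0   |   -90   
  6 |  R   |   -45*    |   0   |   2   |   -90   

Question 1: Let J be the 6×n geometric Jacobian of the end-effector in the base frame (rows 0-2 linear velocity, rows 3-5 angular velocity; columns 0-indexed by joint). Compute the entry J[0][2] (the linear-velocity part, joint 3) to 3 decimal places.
prismatic axis z_2 = (-1.0000,0.0000,0.0000)
J_v[:, 2] = z_2; J_ω[:, 2] = (0,0,0)
entry J[0][2] = -1.0000

-1.000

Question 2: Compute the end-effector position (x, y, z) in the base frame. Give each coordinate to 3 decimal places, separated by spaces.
-1.043 -3.089 4.397

after link 1: o_1 = (0.0000, 3.0000, 4.0000)
after link 2: o_2 = (-3.0000, 0.8787, 6.1213)
after link 3: o_3 = (-5.0000, -1.9497, 3.2929)
after link 4: o_4 = (-4.0000, -5.2958, 4.1895)
after link 5: o_5 = (-2.2679, -4.5887, 4.8966)
after link 6: o_6 = (-1.0432, -3.0887, 4.3966)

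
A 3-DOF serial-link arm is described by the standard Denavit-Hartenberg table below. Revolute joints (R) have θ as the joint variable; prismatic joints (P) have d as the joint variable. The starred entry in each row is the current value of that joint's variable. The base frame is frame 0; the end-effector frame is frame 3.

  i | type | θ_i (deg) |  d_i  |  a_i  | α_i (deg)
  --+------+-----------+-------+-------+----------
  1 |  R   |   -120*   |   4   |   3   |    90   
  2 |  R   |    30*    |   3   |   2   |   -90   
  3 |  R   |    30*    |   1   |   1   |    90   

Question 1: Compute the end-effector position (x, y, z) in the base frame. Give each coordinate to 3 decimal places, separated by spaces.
-4.656 -3.065 6.299

after link 1: o_1 = (-1.5000, -2.5981, 4.0000)
after link 2: o_2 = (-4.9641, -2.5981, 5.0000)
after link 3: o_3 = (-4.6561, -3.0646, 6.2990)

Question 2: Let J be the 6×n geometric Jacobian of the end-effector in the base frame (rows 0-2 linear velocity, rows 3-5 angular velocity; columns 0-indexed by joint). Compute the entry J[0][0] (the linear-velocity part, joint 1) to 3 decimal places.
axis z_0 = ẑ; lever o_n−o_0 = (-4.6561,-3.0646,6.2990)
cross product → J_v[:, 0] = (3.0646,-4.6561,0.0000)
J_ω[:, 0] = z_0
entry J[0][0] = 3.0646

3.065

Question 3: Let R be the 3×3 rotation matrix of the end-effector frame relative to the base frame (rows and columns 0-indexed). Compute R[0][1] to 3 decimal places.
End-effector y-axis (col 1 of R) = (0.2500,0.4330,0.8660)
R[0][1] = 0.2500

0.250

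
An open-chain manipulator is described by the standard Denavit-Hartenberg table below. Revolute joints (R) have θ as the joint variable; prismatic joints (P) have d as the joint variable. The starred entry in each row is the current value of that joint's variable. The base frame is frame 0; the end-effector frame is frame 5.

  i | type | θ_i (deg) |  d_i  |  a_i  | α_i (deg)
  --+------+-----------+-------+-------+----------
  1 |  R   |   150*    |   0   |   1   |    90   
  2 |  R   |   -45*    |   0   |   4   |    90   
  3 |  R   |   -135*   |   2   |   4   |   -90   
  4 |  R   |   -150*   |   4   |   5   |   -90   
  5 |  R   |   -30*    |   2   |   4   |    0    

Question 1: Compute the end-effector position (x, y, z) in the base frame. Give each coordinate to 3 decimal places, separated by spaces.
after link 1: o_1 = (-0.8660, 0.5000, 0.0000)
after link 2: o_2 = (-3.3155, 1.9142, -2.8284)
after link 3: o_3 = (-1.7729, -2.2424, -2.2426)
after link 4: o_4 = (-3.7323, -0.8416, -8.1755)
after link 5: o_5 = (-3.3431, -1.0663, -12.6250)

-3.343 -1.066 -12.625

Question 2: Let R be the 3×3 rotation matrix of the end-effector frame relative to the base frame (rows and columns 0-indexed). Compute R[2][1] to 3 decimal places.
0.040

End-effector y-axis (col 1 of R) = (0.7999,0.5989,0.0397)
R[2][1] = 0.0397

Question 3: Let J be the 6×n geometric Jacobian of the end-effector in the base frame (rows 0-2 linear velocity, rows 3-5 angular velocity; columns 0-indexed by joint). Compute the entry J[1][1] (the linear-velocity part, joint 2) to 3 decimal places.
6.312

axis z_1 = (0.5000,0.8660,0.0000); lever o_n−o_1 = (-2.4770,-1.5663,-12.6250)
cross product → J_v[:, 1] = (-10.9335,6.3125,1.3620)
J_ω[:, 1] = z_1
entry J[1][1] = 6.3125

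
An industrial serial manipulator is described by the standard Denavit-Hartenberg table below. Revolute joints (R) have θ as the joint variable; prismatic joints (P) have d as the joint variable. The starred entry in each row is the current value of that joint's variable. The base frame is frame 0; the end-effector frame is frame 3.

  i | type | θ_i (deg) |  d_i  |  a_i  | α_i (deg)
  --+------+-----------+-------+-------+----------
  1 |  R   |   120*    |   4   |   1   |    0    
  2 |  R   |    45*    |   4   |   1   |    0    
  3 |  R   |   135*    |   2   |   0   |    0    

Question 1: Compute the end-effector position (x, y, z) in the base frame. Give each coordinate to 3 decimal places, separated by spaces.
after link 1: o_1 = (-0.5000, 0.8660, 4.0000)
after link 2: o_2 = (-1.4659, 1.1248, 8.0000)
after link 3: o_3 = (-1.4659, 1.1248, 10.0000)

-1.466 1.125 10.000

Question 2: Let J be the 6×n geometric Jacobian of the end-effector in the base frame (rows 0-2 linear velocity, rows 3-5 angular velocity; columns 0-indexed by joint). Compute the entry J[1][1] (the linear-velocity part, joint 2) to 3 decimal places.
-0.966

axis z_1 = (0.0000,0.0000,1.0000); lever o_n−o_1 = (-0.9659,0.2588,6.0000)
cross product → J_v[:, 1] = (-0.2588,-0.9659,0.0000)
J_ω[:, 1] = z_1
entry J[1][1] = -0.9659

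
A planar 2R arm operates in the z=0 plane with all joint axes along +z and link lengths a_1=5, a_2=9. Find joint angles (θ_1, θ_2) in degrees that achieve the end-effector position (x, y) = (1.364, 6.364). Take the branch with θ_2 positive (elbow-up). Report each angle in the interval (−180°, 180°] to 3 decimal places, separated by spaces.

cos θ_2 = (42.3610−5²−9²)/(2·5·9) = -0.7071; θ_2 = 134.9995° (elbow-up)
β = atan2(6.3640,1.3640) = 77.9028°; ψ = atan2(6.3640,-1.3639) = 102.0963°
θ_1 = β − ψ = -24.1935°

-24.194 134.999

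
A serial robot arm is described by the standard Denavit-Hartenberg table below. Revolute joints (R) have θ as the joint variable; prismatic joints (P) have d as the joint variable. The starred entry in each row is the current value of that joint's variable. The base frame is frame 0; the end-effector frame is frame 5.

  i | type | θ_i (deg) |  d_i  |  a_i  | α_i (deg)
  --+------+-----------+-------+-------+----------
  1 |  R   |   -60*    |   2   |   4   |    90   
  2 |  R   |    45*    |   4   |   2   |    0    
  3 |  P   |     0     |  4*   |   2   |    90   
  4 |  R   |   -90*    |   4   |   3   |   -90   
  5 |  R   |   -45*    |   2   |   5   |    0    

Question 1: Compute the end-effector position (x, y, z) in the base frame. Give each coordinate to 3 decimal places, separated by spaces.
after link 1: o_1 = (2.0000, -3.4641, 2.0000)
after link 2: o_2 = (-0.7570, -6.6888, 3.4142)
after link 3: o_3 = (-3.5140, -9.9136, 4.8284)
after link 4: o_4 = (0.4983, -10.8631, 2.0000)
after link 5: o_5 = (5.5173, -12.4851, 0.9142)

5.517 -12.485 0.914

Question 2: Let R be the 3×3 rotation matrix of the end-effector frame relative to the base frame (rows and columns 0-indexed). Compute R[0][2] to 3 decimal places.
End-effector z-axis (col 2 of R) = (0.3536,-0.6124,0.7071)
R[0][2] = 0.3536

0.354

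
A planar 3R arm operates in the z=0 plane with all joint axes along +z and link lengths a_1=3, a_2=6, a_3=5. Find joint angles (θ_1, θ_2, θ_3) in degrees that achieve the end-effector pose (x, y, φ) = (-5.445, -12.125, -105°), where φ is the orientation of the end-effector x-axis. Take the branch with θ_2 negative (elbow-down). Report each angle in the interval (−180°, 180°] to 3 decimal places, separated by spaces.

-89.272 -45.008 29.280

wrist centre = target − a_3·(cos φ, sin φ) = (-4.1509, -7.2954)
cos θ_2 = (70.4524−3²−6²)/(2·3·6) = 0.7070; θ_2 = -45.0076° (elbow-down)
β = atan2(-7.2954,-4.1509) = -119.6389°; ψ = atan2(-4.2432,7.2421) = -30.3665°
θ_1 = β − ψ = -89.2724°
θ_3 = φ − θ_1 − θ_2 = 29.2801° (wrapped to (-180°,180°])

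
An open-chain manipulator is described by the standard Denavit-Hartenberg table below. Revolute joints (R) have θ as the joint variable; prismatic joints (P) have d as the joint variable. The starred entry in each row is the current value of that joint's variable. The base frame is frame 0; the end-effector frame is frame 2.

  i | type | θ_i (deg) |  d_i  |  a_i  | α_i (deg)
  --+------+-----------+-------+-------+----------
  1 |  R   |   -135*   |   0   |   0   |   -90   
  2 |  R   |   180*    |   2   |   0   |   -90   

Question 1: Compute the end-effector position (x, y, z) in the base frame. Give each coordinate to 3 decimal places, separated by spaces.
after link 1: o_1 = (0.0000, 0.0000, 0.0000)
after link 2: o_2 = (1.4142, -1.4142, 0.0000)

1.414 -1.414 0.000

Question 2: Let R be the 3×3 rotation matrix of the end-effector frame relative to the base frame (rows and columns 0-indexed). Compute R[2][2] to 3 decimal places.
End-effector z-axis (col 2 of R) = (0.0000,0.0000,1.0000)
R[2][2] = 1.0000

1.000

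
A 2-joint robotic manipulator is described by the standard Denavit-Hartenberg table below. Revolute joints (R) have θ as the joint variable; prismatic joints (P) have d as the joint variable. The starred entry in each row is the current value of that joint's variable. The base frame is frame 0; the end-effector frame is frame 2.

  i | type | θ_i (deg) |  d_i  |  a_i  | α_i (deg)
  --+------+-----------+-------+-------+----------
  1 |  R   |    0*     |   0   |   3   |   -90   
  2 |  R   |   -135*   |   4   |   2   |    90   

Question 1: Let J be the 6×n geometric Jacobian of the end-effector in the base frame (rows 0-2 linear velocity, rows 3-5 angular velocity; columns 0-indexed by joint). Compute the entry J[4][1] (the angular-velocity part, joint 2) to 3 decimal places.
1.000

axis z_1 = (0.0000,1.0000,0.0000); lever o_n−o_1 = (-1.4142,4.0000,1.4142)
cross product → J_v[:, 1] = (1.4142,-0.0000,1.4142)
J_ω[:, 1] = z_1
entry J[4][1] = 1.0000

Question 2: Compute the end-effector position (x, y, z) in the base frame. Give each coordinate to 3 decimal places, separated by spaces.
1.586 4.000 1.414

after link 1: o_1 = (3.0000, 0.0000, 0.0000)
after link 2: o_2 = (1.5858, 4.0000, 1.4142)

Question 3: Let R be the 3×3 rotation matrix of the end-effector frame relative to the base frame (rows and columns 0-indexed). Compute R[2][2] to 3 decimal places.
-0.707

End-effector z-axis (col 2 of R) = (-0.7071,0.0000,-0.7071)
R[2][2] = -0.7071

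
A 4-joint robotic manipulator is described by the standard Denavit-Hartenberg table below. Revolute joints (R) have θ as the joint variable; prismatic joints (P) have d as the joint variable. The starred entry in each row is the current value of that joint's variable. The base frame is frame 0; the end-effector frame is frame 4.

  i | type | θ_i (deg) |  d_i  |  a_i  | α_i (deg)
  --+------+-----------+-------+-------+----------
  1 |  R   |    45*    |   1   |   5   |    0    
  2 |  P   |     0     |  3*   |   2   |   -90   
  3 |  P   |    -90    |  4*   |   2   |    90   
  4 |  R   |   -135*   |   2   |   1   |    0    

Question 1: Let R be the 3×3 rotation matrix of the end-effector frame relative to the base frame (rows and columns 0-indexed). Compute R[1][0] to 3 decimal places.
-0.500

End-effector x-axis (col 0 of R) = (0.5000,-0.5000,-0.7071)
R[1][0] = -0.5000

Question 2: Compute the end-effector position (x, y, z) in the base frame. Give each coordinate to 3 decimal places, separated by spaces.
after link 1: o_1 = (3.5355, 3.5355, 1.0000)
after link 2: o_2 = (4.9497, 4.9497, 4.0000)
after link 3: o_3 = (2.1213, 7.7782, 6.0000)
after link 4: o_4 = (1.2071, 5.8640, 5.2929)

1.207 5.864 5.293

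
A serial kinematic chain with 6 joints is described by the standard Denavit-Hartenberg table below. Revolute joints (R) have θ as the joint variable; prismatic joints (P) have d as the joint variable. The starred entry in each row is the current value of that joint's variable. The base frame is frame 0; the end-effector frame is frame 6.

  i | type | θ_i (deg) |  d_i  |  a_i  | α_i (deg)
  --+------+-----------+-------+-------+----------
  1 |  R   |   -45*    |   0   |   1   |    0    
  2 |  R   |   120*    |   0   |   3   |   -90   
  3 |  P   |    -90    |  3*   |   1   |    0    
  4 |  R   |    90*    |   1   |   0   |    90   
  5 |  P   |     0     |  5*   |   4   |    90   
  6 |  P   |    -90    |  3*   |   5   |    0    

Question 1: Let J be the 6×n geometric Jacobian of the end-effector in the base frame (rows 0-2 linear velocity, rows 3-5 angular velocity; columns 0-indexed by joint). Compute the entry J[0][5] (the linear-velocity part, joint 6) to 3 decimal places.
prismatic axis z_5 = (0.9659,-0.2588,0.0000)
J_v[:, 5] = z_5; J_ω[:, 5] = (0,0,0)
entry J[0][5] = 0.9659

0.966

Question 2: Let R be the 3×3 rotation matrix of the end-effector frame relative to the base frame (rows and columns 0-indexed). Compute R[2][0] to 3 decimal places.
End-effector x-axis (col 0 of R) = (0.0000,0.0000,-1.0000)
R[2][0] = -1.0000

-1.000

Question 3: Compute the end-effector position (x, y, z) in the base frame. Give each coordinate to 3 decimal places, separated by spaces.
1.553 6.313 1.000

after link 1: o_1 = (0.7071, -0.7071, 0.0000)
after link 2: o_2 = (1.4836, 2.1907, 0.0000)
after link 3: o_3 = (-1.4142, 2.9671, 1.0000)
after link 4: o_4 = (-2.3801, 3.2259, 1.0000)
after link 5: o_5 = (-1.3449, 7.0897, 6.0000)
after link 6: o_6 = (1.5529, 6.3132, 1.0000)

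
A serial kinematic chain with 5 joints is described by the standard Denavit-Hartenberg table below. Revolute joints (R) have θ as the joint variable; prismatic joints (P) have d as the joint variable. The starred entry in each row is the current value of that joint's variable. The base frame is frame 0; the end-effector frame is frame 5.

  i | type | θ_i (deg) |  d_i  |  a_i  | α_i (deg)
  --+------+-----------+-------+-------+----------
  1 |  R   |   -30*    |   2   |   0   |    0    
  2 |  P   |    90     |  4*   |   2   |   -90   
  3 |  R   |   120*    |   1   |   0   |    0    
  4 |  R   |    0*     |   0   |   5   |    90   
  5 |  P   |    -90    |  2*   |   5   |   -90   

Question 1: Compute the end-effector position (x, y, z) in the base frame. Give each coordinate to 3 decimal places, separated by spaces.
after link 1: o_1 = (0.0000, 0.0000, 2.0000)
after link 2: o_2 = (1.0000, 1.7321, 6.0000)
after link 3: o_3 = (0.1340, 2.2321, 6.0000)
after link 4: o_4 = (-1.1160, 0.0670, 1.6699)
after link 5: o_5 = (4.0801, -0.9330, 0.6699)

4.080 -0.933 0.670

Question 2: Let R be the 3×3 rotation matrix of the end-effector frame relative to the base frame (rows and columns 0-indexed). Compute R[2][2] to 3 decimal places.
-0.866

End-effector z-axis (col 2 of R) = (-0.2500,-0.4330,-0.8660)
R[2][2] = -0.8660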